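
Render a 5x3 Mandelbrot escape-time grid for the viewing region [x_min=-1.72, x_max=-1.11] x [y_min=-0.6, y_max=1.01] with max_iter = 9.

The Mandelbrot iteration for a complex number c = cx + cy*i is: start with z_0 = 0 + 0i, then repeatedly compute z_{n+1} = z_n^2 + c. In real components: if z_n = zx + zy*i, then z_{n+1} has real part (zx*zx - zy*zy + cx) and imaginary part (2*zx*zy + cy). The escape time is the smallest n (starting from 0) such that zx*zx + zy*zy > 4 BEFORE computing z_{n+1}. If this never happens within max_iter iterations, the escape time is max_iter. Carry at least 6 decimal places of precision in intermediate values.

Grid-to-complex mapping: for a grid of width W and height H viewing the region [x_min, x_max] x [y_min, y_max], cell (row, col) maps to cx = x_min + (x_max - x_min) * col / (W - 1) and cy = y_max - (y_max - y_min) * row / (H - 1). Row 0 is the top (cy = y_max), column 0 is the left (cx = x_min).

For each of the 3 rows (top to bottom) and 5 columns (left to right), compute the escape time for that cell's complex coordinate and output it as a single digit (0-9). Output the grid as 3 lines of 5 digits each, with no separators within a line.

Answer: 22333
45699
33334

Derivation:
(row=0, col=0): c = -1.7200 + 1.0100i → escape time 2
(row=0, col=1): c = -1.5675 + 1.0100i → escape time 2
(row=0, col=2): c = -1.4150 + 1.0100i → escape time 3
(row=0, col=3): c = -1.2625 + 1.0100i → escape time 3
(row=0, col=4): c = -1.1100 + 1.0100i → escape time 3
(row=1, col=0): c = -1.7200 + 0.2050i → escape time 4
(row=1, col=1): c = -1.5675 + 0.2050i → escape time 5
(row=1, col=2): c = -1.4150 + 0.2050i → escape time 6
(row=1, col=3): c = -1.2625 + 0.2050i → escape time 9
(row=1, col=4): c = -1.1100 + 0.2050i → escape time 9
(row=2, col=0): c = -1.7200 + -0.6000i → escape time 3
(row=2, col=1): c = -1.5675 + -0.6000i → escape time 3
(row=2, col=2): c = -1.4150 + -0.6000i → escape time 3
(row=2, col=3): c = -1.2625 + -0.6000i → escape time 3
(row=2, col=4): c = -1.1100 + -0.6000i → escape time 4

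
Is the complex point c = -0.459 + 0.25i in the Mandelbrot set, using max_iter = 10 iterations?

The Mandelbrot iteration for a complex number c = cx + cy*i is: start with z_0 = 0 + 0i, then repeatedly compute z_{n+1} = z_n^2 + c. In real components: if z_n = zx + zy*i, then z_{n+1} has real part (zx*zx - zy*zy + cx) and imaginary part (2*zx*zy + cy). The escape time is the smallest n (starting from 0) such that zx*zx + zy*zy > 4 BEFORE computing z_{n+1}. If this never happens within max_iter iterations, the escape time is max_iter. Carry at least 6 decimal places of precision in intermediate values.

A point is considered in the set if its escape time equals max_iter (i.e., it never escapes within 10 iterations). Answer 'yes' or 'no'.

z_0 = 0 + 0i, c = -0.4590 + 0.2500i
Iter 1: z = -0.4590 + 0.2500i, |z|^2 = 0.2732
Iter 2: z = -0.3108 + 0.0205i, |z|^2 = 0.0970
Iter 3: z = -0.3628 + 0.2373i, |z|^2 = 0.1879
Iter 4: z = -0.3837 + 0.0778i, |z|^2 = 0.1533
Iter 5: z = -0.3179 + 0.1903i, |z|^2 = 0.1372
Iter 6: z = -0.3942 + 0.1290i, |z|^2 = 0.1720
Iter 7: z = -0.3203 + 0.1483i, |z|^2 = 0.1246
Iter 8: z = -0.3784 + 0.1550i, |z|^2 = 0.1672
Iter 9: z = -0.3398 + 0.1327i, |z|^2 = 0.1331
Did not escape in 10 iterations → in set

Answer: yes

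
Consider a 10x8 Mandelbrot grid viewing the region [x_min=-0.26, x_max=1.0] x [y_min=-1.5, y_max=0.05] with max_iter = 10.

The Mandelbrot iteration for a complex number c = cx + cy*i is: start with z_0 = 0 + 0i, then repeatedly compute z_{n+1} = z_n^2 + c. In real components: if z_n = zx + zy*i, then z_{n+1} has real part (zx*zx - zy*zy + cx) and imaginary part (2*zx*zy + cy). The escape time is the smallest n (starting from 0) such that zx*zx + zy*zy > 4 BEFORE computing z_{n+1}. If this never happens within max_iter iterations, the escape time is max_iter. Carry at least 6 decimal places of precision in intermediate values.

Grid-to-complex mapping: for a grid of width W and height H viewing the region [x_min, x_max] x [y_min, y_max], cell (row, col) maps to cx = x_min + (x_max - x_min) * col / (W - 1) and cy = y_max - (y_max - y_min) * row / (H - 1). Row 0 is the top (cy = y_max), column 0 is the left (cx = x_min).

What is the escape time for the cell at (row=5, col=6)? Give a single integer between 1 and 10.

z_0 = 0 + 0i, c = 0.5800 + -1.0571i
Iter 1: z = 0.5800 + -1.0571i, |z|^2 = 1.4540
Iter 2: z = -0.2012 + -2.2834i, |z|^2 = 5.2545
Escaped at iteration 2

Answer: 2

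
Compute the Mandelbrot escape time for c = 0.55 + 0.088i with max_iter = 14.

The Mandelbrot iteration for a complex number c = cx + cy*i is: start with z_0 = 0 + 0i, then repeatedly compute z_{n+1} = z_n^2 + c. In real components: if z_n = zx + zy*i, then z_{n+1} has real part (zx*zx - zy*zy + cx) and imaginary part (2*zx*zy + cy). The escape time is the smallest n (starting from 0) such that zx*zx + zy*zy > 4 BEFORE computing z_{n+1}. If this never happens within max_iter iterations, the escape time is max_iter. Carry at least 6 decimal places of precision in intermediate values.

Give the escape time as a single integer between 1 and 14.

Answer: 4

Derivation:
z_0 = 0 + 0i, c = 0.5500 + 0.0880i
Iter 1: z = 0.5500 + 0.0880i, |z|^2 = 0.3102
Iter 2: z = 0.8448 + 0.1848i, |z|^2 = 0.7478
Iter 3: z = 1.2295 + 0.4002i, |z|^2 = 1.6718
Iter 4: z = 1.9014 + 1.0721i, |z|^2 = 4.7647
Escaped at iteration 4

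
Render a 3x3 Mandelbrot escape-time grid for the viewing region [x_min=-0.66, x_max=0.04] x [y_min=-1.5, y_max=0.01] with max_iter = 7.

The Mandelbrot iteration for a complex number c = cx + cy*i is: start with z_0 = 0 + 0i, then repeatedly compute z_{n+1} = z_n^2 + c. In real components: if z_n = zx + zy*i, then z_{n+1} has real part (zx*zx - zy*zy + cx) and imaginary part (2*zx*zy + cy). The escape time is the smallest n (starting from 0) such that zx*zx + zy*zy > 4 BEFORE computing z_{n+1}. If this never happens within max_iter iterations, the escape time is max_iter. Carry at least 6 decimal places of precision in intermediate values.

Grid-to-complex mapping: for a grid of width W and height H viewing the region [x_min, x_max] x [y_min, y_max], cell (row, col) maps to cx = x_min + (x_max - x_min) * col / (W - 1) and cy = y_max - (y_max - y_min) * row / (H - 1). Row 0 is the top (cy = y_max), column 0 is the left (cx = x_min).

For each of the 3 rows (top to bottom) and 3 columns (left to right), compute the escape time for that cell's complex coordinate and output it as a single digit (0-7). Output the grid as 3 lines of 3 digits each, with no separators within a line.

Answer: 777
577
222

Derivation:
(row=0, col=0): c = -0.6600 + 0.0100i → escape time 7
(row=0, col=1): c = -0.3100 + 0.0100i → escape time 7
(row=0, col=2): c = 0.0400 + 0.0100i → escape time 7
(row=1, col=0): c = -0.6600 + -0.7450i → escape time 5
(row=1, col=1): c = -0.3100 + -0.7450i → escape time 7
(row=1, col=2): c = 0.0400 + -0.7450i → escape time 7
(row=2, col=0): c = -0.6600 + -1.5000i → escape time 2
(row=2, col=1): c = -0.3100 + -1.5000i → escape time 2
(row=2, col=2): c = 0.0400 + -1.5000i → escape time 2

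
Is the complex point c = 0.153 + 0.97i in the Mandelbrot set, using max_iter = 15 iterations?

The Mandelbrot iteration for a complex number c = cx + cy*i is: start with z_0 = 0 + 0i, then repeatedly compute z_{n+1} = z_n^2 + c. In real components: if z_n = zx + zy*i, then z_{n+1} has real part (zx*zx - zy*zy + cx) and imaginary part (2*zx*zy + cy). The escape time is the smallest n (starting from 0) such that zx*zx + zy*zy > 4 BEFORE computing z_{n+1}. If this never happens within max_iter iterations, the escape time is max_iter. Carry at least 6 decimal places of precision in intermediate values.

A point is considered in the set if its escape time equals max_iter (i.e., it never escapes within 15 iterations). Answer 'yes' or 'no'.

Answer: no

Derivation:
z_0 = 0 + 0i, c = 0.1530 + 0.9700i
Iter 1: z = 0.1530 + 0.9700i, |z|^2 = 0.9643
Iter 2: z = -0.7645 + 1.2668i, |z|^2 = 2.1893
Iter 3: z = -0.8674 + -0.9669i, |z|^2 = 1.6873
Iter 4: z = -0.0296 + 2.6474i, |z|^2 = 7.0098
Escaped at iteration 4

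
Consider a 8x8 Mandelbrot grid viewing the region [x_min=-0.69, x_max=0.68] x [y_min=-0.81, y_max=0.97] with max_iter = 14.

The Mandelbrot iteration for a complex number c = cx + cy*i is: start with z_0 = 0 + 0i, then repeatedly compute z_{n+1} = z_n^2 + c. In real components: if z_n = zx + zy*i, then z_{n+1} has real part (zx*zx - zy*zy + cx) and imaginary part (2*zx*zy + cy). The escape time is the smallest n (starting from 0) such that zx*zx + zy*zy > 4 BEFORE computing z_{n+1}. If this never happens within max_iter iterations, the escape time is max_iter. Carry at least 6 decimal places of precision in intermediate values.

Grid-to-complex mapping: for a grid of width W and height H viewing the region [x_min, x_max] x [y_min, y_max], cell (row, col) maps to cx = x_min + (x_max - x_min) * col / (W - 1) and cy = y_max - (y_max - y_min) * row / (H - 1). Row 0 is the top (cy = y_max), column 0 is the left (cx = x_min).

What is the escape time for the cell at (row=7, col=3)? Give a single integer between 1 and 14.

z_0 = 0 + 0i, c = -0.1029 + -0.8100i
Iter 1: z = -0.1029 + -0.8100i, |z|^2 = 0.6667
Iter 2: z = -0.7484 + -0.6434i, |z|^2 = 0.9740
Iter 3: z = 0.0433 + 0.1530i, |z|^2 = 0.0253
Iter 4: z = -0.1244 + -0.7968i, |z|^2 = 0.6503
Iter 5: z = -0.7222 + -0.6118i, |z|^2 = 0.8959
Iter 6: z = 0.0444 + 0.0737i, |z|^2 = 0.0074
Iter 7: z = -0.1063 + -0.8035i, |z|^2 = 0.6568
Iter 8: z = -0.7371 + -0.6392i, |z|^2 = 0.9518
Iter 9: z = 0.0319 + 0.1322i, |z|^2 = 0.0185
Iter 10: z = -0.1193 + -0.8016i, |z|^2 = 0.6567
Iter 11: z = -0.7311 + -0.6187i, |z|^2 = 0.9173
Iter 12: z = 0.0489 + 0.0947i, |z|^2 = 0.0114
Iter 13: z = -0.1094 + -0.8007i, |z|^2 = 0.6532

Answer: 14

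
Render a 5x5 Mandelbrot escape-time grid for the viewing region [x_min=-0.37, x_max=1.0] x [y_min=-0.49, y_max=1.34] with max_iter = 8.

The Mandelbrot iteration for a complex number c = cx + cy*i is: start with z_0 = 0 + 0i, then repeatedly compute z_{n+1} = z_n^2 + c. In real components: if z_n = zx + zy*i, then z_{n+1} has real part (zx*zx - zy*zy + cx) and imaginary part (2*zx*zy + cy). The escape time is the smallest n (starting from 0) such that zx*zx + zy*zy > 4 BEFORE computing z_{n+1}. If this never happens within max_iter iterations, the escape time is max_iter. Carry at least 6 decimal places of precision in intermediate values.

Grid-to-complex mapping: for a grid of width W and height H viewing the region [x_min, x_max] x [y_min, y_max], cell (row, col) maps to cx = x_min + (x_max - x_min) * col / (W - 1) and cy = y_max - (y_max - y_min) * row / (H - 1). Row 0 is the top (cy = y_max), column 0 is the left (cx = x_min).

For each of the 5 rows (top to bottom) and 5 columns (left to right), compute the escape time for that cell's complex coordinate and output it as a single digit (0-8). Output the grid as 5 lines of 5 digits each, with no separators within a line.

Answer: 22222
58422
88832
88842
88832

Derivation:
(row=0, col=0): c = -0.3700 + 1.3400i → escape time 2
(row=0, col=1): c = -0.0275 + 1.3400i → escape time 2
(row=0, col=2): c = 0.3150 + 1.3400i → escape time 2
(row=0, col=3): c = 0.6575 + 1.3400i → escape time 2
(row=0, col=4): c = 1.0000 + 1.3400i → escape time 2
(row=1, col=0): c = -0.3700 + 0.8825i → escape time 5
(row=1, col=1): c = -0.0275 + 0.8825i → escape time 8
(row=1, col=2): c = 0.3150 + 0.8825i → escape time 4
(row=1, col=3): c = 0.6575 + 0.8825i → escape time 2
(row=1, col=4): c = 1.0000 + 0.8825i → escape time 2
(row=2, col=0): c = -0.3700 + 0.4250i → escape time 8
(row=2, col=1): c = -0.0275 + 0.4250i → escape time 8
(row=2, col=2): c = 0.3150 + 0.4250i → escape time 8
(row=2, col=3): c = 0.6575 + 0.4250i → escape time 3
(row=2, col=4): c = 1.0000 + 0.4250i → escape time 2
(row=3, col=0): c = -0.3700 + -0.0325i → escape time 8
(row=3, col=1): c = -0.0275 + -0.0325i → escape time 8
(row=3, col=2): c = 0.3150 + -0.0325i → escape time 8
(row=3, col=3): c = 0.6575 + -0.0325i → escape time 4
(row=3, col=4): c = 1.0000 + -0.0325i → escape time 2
(row=4, col=0): c = -0.3700 + -0.4900i → escape time 8
(row=4, col=1): c = -0.0275 + -0.4900i → escape time 8
(row=4, col=2): c = 0.3150 + -0.4900i → escape time 8
(row=4, col=3): c = 0.6575 + -0.4900i → escape time 3
(row=4, col=4): c = 1.0000 + -0.4900i → escape time 2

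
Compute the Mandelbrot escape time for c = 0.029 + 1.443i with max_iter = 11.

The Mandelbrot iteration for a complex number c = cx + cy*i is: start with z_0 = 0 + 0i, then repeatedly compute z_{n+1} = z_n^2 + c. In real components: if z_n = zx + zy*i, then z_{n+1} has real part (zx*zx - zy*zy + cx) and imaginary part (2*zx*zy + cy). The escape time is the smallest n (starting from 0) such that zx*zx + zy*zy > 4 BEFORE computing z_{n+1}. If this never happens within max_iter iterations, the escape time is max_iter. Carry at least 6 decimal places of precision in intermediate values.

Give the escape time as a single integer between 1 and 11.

z_0 = 0 + 0i, c = 0.0290 + 1.4430i
Iter 1: z = 0.0290 + 1.4430i, |z|^2 = 2.0831
Iter 2: z = -2.0524 + 1.5267i, |z|^2 = 6.5432
Escaped at iteration 2

Answer: 2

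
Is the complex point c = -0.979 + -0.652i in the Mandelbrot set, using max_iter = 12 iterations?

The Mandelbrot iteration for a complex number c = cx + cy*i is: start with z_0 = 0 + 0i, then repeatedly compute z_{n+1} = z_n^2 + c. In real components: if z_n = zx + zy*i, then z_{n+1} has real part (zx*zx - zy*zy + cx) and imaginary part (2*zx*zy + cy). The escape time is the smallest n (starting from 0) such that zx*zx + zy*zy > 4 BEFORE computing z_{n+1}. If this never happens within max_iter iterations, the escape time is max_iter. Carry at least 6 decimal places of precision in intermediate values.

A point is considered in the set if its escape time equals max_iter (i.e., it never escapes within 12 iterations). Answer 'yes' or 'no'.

Answer: no

Derivation:
z_0 = 0 + 0i, c = -0.9790 + -0.6520i
Iter 1: z = -0.9790 + -0.6520i, |z|^2 = 1.3835
Iter 2: z = -0.4457 + 0.6246i, |z|^2 = 0.5888
Iter 3: z = -1.1705 + -1.2087i, |z|^2 = 2.8312
Iter 4: z = -1.0699 + 2.1777i, |z|^2 = 5.8872
Escaped at iteration 4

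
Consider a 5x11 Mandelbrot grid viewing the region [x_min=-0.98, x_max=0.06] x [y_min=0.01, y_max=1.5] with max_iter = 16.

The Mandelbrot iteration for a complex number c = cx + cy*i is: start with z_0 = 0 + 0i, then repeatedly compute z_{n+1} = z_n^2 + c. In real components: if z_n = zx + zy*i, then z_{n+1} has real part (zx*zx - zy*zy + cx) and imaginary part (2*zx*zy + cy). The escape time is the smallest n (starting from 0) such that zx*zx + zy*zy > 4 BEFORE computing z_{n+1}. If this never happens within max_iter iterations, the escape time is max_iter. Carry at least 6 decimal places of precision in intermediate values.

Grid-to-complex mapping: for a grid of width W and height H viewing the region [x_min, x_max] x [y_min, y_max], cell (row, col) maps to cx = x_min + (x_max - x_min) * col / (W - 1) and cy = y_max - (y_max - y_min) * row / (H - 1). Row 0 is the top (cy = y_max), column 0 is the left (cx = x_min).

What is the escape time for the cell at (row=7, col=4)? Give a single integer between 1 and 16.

Answer: 16

Derivation:
z_0 = 0 + 0i, c = 0.0600 + 0.4570i
Iter 1: z = 0.0600 + 0.4570i, |z|^2 = 0.2124
Iter 2: z = -0.1452 + 0.5118i, |z|^2 = 0.2831
Iter 3: z = -0.1809 + 0.3083i, |z|^2 = 0.1278
Iter 4: z = -0.0023 + 0.3455i, |z|^2 = 0.1194
Iter 5: z = -0.0593 + 0.4554i, |z|^2 = 0.2109
Iter 6: z = -0.1439 + 0.4030i, |z|^2 = 0.1831
Iter 7: z = -0.0817 + 0.3411i, |z|^2 = 0.1230
Iter 8: z = -0.0497 + 0.4013i, |z|^2 = 0.1635
Iter 9: z = -0.0986 + 0.4171i, |z|^2 = 0.1837
Iter 10: z = -0.1043 + 0.3748i, |z|^2 = 0.1513
Iter 11: z = -0.0696 + 0.3788i, |z|^2 = 0.1483
Iter 12: z = -0.0787 + 0.4043i, |z|^2 = 0.1696
Iter 13: z = -0.0973 + 0.3934i, |z|^2 = 0.1642
Iter 14: z = -0.0853 + 0.3805i, |z|^2 = 0.1520
Iter 15: z = -0.0775 + 0.3921i, |z|^2 = 0.1597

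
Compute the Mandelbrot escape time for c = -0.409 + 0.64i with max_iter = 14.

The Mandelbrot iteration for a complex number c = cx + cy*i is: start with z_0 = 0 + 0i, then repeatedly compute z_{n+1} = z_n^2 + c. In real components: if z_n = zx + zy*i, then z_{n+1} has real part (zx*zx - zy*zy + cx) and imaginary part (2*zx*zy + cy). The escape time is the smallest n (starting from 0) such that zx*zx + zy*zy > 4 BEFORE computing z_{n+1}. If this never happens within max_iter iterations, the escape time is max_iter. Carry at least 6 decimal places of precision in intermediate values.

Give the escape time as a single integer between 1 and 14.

Answer: 13

Derivation:
z_0 = 0 + 0i, c = -0.4090 + 0.6400i
Iter 1: z = -0.4090 + 0.6400i, |z|^2 = 0.5769
Iter 2: z = -0.6513 + 0.1165i, |z|^2 = 0.4378
Iter 3: z = 0.0016 + 0.4883i, |z|^2 = 0.2384
Iter 4: z = -0.6474 + 0.6416i, |z|^2 = 0.8308
Iter 5: z = -0.4015 + -0.1908i, |z|^2 = 0.1976
Iter 6: z = -0.2842 + 0.7932i, |z|^2 = 0.7099
Iter 7: z = -0.9574 + 0.1892i, |z|^2 = 0.9524
Iter 8: z = 0.4718 + 0.2777i, |z|^2 = 0.2997
Iter 9: z = -0.2635 + 0.9021i, |z|^2 = 0.8831
Iter 10: z = -1.1533 + 0.1646i, |z|^2 = 1.3571
Iter 11: z = 0.8939 + 0.2603i, |z|^2 = 0.8669
Iter 12: z = 0.3224 + 1.1053i, |z|^2 = 1.3257
Iter 13: z = -1.5268 + 1.3527i, |z|^2 = 4.1609
Escaped at iteration 13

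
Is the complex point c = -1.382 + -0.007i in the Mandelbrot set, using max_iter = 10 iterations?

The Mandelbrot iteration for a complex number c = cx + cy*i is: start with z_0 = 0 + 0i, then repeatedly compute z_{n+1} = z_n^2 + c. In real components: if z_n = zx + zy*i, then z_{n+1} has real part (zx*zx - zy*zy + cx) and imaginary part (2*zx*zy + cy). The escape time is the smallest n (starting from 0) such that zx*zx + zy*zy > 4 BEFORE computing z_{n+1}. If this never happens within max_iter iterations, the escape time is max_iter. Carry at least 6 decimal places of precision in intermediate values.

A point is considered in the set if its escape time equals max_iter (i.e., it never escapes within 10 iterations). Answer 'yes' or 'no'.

z_0 = 0 + 0i, c = -1.3820 + -0.0070i
Iter 1: z = -1.3820 + -0.0070i, |z|^2 = 1.9100
Iter 2: z = 0.5279 + 0.0123i, |z|^2 = 0.2788
Iter 3: z = -1.1035 + 0.0060i, |z|^2 = 1.2177
Iter 4: z = -0.1643 + -0.0203i, |z|^2 = 0.0274
Iter 5: z = -1.3554 + -0.0003i, |z|^2 = 1.8371
Iter 6: z = 0.4551 + -0.0061i, |z|^2 = 0.2072
Iter 7: z = -1.1749 + -0.0126i, |z|^2 = 1.3805
Iter 8: z = -0.0018 + 0.0226i, |z|^2 = 0.0005
Iter 9: z = -1.3825 + -0.0071i, |z|^2 = 1.9114
Did not escape in 10 iterations → in set

Answer: yes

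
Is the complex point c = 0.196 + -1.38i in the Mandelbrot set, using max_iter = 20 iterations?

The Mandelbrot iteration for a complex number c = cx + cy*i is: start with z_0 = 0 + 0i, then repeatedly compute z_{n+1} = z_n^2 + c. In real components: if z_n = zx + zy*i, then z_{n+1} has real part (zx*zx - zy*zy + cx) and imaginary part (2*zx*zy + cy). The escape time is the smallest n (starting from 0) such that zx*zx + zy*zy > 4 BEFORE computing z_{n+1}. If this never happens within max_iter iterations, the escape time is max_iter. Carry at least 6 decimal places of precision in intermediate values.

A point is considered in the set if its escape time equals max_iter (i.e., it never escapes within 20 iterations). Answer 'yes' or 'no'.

Answer: no

Derivation:
z_0 = 0 + 0i, c = 0.1960 + -1.3800i
Iter 1: z = 0.1960 + -1.3800i, |z|^2 = 1.9428
Iter 2: z = -1.6700 + -1.9210i, |z|^2 = 6.4789
Escaped at iteration 2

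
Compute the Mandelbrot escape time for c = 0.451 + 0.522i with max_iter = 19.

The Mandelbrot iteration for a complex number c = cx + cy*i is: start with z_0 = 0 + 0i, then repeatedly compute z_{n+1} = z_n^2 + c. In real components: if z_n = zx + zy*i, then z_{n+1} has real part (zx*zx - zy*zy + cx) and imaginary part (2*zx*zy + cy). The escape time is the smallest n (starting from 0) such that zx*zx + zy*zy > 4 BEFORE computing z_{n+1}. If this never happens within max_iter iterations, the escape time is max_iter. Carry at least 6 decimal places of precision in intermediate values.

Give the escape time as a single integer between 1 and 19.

z_0 = 0 + 0i, c = 0.4510 + 0.5220i
Iter 1: z = 0.4510 + 0.5220i, |z|^2 = 0.4759
Iter 2: z = 0.3819 + 0.9928i, |z|^2 = 1.1316
Iter 3: z = -0.3889 + 1.2804i, |z|^2 = 1.7906
Iter 4: z = -1.0371 + -0.4738i, |z|^2 = 1.3001
Iter 5: z = 1.3021 + 1.5048i, |z|^2 = 3.9599
Iter 6: z = -0.1179 + 4.4408i, |z|^2 = 19.7349
Escaped at iteration 6

Answer: 6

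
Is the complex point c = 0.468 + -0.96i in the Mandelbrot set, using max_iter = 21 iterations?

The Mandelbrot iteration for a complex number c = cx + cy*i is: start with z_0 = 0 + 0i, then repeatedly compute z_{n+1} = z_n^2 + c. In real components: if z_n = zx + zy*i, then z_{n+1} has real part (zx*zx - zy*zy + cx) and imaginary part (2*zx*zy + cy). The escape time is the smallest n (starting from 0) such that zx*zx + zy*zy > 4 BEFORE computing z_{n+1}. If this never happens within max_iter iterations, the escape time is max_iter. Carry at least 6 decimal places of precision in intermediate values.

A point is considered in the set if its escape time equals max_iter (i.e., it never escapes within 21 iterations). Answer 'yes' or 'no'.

Answer: no

Derivation:
z_0 = 0 + 0i, c = 0.4680 + -0.9600i
Iter 1: z = 0.4680 + -0.9600i, |z|^2 = 1.1406
Iter 2: z = -0.2346 + -1.8586i, |z|^2 = 3.5093
Iter 3: z = -2.9312 + -0.0881i, |z|^2 = 8.5998
Escaped at iteration 3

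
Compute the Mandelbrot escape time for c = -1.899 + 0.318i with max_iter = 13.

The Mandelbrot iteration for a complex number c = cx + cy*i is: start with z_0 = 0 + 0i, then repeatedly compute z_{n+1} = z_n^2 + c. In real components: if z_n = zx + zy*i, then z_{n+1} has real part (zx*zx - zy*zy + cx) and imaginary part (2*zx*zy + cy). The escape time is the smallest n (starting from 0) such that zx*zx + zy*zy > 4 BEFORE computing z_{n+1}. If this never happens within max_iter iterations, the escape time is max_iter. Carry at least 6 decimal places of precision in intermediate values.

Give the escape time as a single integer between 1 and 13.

Answer: 3

Derivation:
z_0 = 0 + 0i, c = -1.8990 + 0.3180i
Iter 1: z = -1.8990 + 0.3180i, |z|^2 = 3.7073
Iter 2: z = 1.6061 + -0.8898i, |z|^2 = 3.3712
Iter 3: z = -0.1112 + -2.5401i, |z|^2 = 6.4643
Escaped at iteration 3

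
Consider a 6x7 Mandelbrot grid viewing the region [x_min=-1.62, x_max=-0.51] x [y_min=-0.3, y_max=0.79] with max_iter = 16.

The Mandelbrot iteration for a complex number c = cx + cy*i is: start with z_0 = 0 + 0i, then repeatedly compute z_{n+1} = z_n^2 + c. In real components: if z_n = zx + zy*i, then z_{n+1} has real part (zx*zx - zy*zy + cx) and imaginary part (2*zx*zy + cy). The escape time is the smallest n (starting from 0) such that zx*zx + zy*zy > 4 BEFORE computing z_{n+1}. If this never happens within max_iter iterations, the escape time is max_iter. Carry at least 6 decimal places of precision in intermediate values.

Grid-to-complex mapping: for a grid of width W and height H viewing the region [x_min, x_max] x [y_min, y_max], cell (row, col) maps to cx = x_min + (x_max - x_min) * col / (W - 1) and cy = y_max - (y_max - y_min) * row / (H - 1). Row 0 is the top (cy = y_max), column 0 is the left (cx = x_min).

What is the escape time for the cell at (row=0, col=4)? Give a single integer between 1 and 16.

z_0 = 0 + 0i, c = -0.7320 + 0.7900i
Iter 1: z = -0.7320 + 0.7900i, |z|^2 = 1.1599
Iter 2: z = -0.8203 + -0.3666i, |z|^2 = 0.8072
Iter 3: z = -0.1935 + 1.3914i, |z|^2 = 1.9733
Iter 4: z = -2.6304 + 0.2515i, |z|^2 = 6.9825
Escaped at iteration 4

Answer: 4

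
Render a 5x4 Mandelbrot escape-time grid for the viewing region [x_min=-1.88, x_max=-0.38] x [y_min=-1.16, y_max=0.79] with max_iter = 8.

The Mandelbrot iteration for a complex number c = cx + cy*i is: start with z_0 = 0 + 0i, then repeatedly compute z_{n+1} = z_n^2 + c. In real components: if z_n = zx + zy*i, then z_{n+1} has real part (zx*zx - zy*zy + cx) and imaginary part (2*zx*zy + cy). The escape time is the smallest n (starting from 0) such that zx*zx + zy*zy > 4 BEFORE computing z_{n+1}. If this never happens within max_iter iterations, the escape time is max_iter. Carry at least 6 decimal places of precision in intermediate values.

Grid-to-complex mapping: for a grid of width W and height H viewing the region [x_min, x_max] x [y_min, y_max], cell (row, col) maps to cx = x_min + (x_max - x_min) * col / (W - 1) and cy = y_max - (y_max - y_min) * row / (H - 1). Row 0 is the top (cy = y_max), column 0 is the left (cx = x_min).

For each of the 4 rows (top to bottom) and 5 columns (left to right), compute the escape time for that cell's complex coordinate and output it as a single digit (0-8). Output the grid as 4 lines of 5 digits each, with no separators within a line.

Answer: 13346
46888
33568
12333

Derivation:
(row=0, col=0): c = -1.8800 + 0.7900i → escape time 1
(row=0, col=1): c = -1.5050 + 0.7900i → escape time 3
(row=0, col=2): c = -1.1300 + 0.7900i → escape time 3
(row=0, col=3): c = -0.7550 + 0.7900i → escape time 4
(row=0, col=4): c = -0.3800 + 0.7900i → escape time 6
(row=1, col=0): c = -1.8800 + 0.1400i → escape time 4
(row=1, col=1): c = -1.5050 + 0.1400i → escape time 6
(row=1, col=2): c = -1.1300 + 0.1400i → escape time 8
(row=1, col=3): c = -0.7550 + 0.1400i → escape time 8
(row=1, col=4): c = -0.3800 + 0.1400i → escape time 8
(row=2, col=0): c = -1.8800 + -0.5100i → escape time 3
(row=2, col=1): c = -1.5050 + -0.5100i → escape time 3
(row=2, col=2): c = -1.1300 + -0.5100i → escape time 5
(row=2, col=3): c = -0.7550 + -0.5100i → escape time 6
(row=2, col=4): c = -0.3800 + -0.5100i → escape time 8
(row=3, col=0): c = -1.8800 + -1.1600i → escape time 1
(row=3, col=1): c = -1.5050 + -1.1600i → escape time 2
(row=3, col=2): c = -1.1300 + -1.1600i → escape time 3
(row=3, col=3): c = -0.7550 + -1.1600i → escape time 3
(row=3, col=4): c = -0.3800 + -1.1600i → escape time 3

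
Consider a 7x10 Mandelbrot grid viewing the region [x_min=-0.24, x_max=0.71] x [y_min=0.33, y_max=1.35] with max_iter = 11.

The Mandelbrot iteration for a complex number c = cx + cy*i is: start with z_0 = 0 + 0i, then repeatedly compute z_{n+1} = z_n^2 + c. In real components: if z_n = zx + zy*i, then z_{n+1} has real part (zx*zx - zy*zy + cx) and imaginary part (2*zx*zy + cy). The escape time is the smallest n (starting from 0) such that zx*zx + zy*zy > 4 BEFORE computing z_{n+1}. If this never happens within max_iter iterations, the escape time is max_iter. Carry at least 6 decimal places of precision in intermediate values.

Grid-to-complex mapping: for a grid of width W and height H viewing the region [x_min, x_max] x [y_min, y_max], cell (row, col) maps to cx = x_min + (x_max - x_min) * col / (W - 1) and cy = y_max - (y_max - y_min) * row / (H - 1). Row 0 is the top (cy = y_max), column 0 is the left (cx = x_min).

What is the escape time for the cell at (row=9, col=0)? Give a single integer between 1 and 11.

z_0 = 0 + 0i, c = -0.2400 + 0.3300i
Iter 1: z = -0.2400 + 0.3300i, |z|^2 = 0.1665
Iter 2: z = -0.2913 + 0.1716i, |z|^2 = 0.1143
Iter 3: z = -0.1846 + 0.2300i, |z|^2 = 0.0870
Iter 4: z = -0.2588 + 0.2451i, |z|^2 = 0.1271
Iter 5: z = -0.2331 + 0.2031i, |z|^2 = 0.0956
Iter 6: z = -0.2269 + 0.2353i, |z|^2 = 0.1069
Iter 7: z = -0.2439 + 0.2232i, |z|^2 = 0.1093
Iter 8: z = -0.2303 + 0.2211i, |z|^2 = 0.1020
Iter 9: z = -0.2358 + 0.2281i, |z|^2 = 0.1077
Iter 10: z = -0.2364 + 0.2224i, |z|^2 = 0.1054

Answer: 11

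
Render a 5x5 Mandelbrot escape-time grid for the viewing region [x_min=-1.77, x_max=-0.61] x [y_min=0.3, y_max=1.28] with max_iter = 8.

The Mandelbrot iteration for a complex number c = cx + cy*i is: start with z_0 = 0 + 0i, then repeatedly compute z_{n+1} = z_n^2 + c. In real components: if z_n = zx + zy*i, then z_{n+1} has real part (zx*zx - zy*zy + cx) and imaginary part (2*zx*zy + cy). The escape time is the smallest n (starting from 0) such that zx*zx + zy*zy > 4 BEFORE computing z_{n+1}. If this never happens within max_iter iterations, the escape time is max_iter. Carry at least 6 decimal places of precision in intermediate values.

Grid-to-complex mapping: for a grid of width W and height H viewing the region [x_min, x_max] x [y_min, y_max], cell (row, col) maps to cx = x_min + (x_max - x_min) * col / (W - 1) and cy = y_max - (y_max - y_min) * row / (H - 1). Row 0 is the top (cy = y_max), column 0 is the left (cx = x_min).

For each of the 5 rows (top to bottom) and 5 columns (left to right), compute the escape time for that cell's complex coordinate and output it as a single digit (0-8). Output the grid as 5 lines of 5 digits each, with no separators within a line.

(row=0, col=0): c = -1.7700 + 1.2800i → escape time 1
(row=0, col=1): c = -1.4800 + 1.2800i → escape time 2
(row=0, col=2): c = -1.1900 + 1.2800i → escape time 2
(row=0, col=3): c = -0.9000 + 1.2800i → escape time 2
(row=0, col=4): c = -0.6100 + 1.2800i → escape time 3
(row=1, col=0): c = -1.7700 + 1.0350i → escape time 1
(row=1, col=1): c = -1.4800 + 1.0350i → escape time 2
(row=1, col=2): c = -1.1900 + 1.0350i → escape time 3
(row=1, col=3): c = -0.9000 + 1.0350i → escape time 3
(row=1, col=4): c = -0.6100 + 1.0350i → escape time 4
(row=2, col=0): c = -1.7700 + 0.7900i → escape time 2
(row=2, col=1): c = -1.4800 + 0.7900i → escape time 3
(row=2, col=2): c = -1.1900 + 0.7900i → escape time 3
(row=2, col=3): c = -0.9000 + 0.7900i → escape time 4
(row=2, col=4): c = -0.6100 + 0.7900i → escape time 4
(row=3, col=0): c = -1.7700 + 0.5450i → escape time 3
(row=3, col=1): c = -1.4800 + 0.5450i → escape time 3
(row=3, col=2): c = -1.1900 + 0.5450i → escape time 4
(row=3, col=3): c = -0.9000 + 0.5450i → escape time 5
(row=3, col=4): c = -0.6100 + 0.5450i → escape time 8
(row=4, col=0): c = -1.7700 + 0.3000i → escape time 4
(row=4, col=1): c = -1.4800 + 0.3000i → escape time 5
(row=4, col=2): c = -1.1900 + 0.3000i → escape time 8
(row=4, col=3): c = -0.9000 + 0.3000i → escape time 8
(row=4, col=4): c = -0.6100 + 0.3000i → escape time 8

Answer: 12223
12334
23344
33458
45888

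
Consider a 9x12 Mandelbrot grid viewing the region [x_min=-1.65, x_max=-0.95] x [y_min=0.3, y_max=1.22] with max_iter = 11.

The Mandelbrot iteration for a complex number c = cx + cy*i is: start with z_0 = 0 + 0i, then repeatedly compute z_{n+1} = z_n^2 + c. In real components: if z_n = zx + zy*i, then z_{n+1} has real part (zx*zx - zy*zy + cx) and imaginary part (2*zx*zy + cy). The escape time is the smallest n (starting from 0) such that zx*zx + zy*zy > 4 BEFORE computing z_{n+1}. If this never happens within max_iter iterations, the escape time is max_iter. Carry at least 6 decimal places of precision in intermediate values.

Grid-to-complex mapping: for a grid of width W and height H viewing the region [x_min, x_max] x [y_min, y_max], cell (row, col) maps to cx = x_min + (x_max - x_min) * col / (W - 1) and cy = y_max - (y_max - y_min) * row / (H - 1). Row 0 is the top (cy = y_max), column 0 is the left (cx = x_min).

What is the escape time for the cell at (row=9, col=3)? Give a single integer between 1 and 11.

z_0 = 0 + 0i, c = -1.3875 + 0.4673i
Iter 1: z = -1.3875 + 0.4673i, |z|^2 = 2.1435
Iter 2: z = 0.3193 + -0.8294i, |z|^2 = 0.7899
Iter 3: z = -1.9735 + -0.0624i, |z|^2 = 3.8984
Iter 4: z = 2.5031 + 0.7136i, |z|^2 = 6.7750
Escaped at iteration 4

Answer: 4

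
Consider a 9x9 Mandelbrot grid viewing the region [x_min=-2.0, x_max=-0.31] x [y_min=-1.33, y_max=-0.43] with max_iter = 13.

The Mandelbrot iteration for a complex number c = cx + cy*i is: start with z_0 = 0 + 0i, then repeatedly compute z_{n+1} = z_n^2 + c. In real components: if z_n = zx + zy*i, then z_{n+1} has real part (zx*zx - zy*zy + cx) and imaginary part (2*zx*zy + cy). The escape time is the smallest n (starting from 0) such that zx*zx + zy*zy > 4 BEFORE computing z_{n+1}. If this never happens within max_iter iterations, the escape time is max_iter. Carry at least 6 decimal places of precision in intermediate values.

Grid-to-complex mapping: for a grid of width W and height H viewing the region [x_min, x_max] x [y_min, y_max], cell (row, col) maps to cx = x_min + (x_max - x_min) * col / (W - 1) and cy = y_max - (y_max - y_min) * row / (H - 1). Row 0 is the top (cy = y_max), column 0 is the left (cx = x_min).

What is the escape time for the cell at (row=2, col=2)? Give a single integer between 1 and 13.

Answer: 3

Derivation:
z_0 = 0 + 0i, c = -1.5775 + -0.6550i
Iter 1: z = -1.5775 + -0.6550i, |z|^2 = 2.9175
Iter 2: z = 0.4820 + 1.4115i, |z|^2 = 2.2247
Iter 3: z = -3.3376 + 0.7057i, |z|^2 = 11.6375
Escaped at iteration 3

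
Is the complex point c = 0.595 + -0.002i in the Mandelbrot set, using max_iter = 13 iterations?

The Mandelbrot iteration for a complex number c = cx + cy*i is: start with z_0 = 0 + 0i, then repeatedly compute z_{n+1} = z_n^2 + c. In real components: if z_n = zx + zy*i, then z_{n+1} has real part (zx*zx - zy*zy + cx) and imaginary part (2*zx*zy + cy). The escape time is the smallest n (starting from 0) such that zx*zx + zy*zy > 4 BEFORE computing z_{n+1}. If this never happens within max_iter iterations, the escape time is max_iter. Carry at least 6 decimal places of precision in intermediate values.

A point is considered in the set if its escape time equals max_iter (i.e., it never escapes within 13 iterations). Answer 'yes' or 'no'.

z_0 = 0 + 0i, c = 0.5950 + -0.0020i
Iter 1: z = 0.5950 + -0.0020i, |z|^2 = 0.3540
Iter 2: z = 0.9490 + -0.0044i, |z|^2 = 0.9007
Iter 3: z = 1.4956 + -0.0103i, |z|^2 = 2.2370
Iter 4: z = 2.8318 + -0.0328i, |z|^2 = 8.0200
Escaped at iteration 4

Answer: no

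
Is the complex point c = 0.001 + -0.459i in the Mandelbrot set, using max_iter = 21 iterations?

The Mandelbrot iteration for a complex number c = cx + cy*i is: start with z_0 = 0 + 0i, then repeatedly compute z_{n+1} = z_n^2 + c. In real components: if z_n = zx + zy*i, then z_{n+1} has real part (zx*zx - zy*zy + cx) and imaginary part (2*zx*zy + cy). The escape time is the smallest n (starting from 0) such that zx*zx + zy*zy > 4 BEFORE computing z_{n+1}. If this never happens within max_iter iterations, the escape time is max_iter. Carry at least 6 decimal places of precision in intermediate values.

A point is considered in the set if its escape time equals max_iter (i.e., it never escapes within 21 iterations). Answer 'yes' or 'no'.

Answer: yes

Derivation:
z_0 = 0 + 0i, c = 0.0010 + -0.4590i
Iter 1: z = 0.0010 + -0.4590i, |z|^2 = 0.2107
Iter 2: z = -0.2097 + -0.4599i, |z|^2 = 0.2555
Iter 3: z = -0.1666 + -0.2661i, |z|^2 = 0.0986
Iter 4: z = -0.0421 + -0.3703i, |z|^2 = 0.1389
Iter 5: z = -0.1344 + -0.4278i, |z|^2 = 0.2011
Iter 6: z = -0.1640 + -0.3440i, |z|^2 = 0.1452
Iter 7: z = -0.0905 + -0.3462i, |z|^2 = 0.1280
Iter 8: z = -0.1107 + -0.3964i, |z|^2 = 0.1694
Iter 9: z = -0.1439 + -0.3713i, |z|^2 = 0.1585
Iter 10: z = -0.1161 + -0.3522i, |z|^2 = 0.1375
Iter 11: z = -0.1095 + -0.3772i, |z|^2 = 0.1543
Iter 12: z = -0.1293 + -0.3764i, |z|^2 = 0.1584
Iter 13: z = -0.1239 + -0.3617i, |z|^2 = 0.1462
Iter 14: z = -0.1145 + -0.3693i, |z|^2 = 0.1495
Iter 15: z = -0.1223 + -0.3745i, |z|^2 = 0.1552
Iter 16: z = -0.1243 + -0.3674i, |z|^2 = 0.1504
Iter 17: z = -0.1185 + -0.3677i, |z|^2 = 0.1493
Iter 18: z = -0.1202 + -0.3718i, |z|^2 = 0.1527
Iter 19: z = -0.1228 + -0.3697i, |z|^2 = 0.1517
Iter 20: z = -0.1206 + -0.3682i, |z|^2 = 0.1501
Did not escape in 21 iterations → in set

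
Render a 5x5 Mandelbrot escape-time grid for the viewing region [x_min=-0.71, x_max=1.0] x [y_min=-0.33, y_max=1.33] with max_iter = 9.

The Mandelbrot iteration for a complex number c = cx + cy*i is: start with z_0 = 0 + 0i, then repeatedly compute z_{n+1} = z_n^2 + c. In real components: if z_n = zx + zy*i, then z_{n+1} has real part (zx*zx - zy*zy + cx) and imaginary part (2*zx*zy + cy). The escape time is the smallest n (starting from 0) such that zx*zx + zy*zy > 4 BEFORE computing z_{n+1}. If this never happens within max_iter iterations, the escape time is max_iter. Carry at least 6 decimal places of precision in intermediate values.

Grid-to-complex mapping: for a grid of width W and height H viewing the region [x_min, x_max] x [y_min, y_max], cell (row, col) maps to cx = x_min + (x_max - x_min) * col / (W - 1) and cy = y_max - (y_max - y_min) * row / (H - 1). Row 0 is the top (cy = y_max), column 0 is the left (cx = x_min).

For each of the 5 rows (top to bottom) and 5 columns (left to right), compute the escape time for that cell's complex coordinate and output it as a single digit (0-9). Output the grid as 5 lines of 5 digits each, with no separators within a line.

Answer: 22222
46432
79942
99942
99942

Derivation:
(row=0, col=0): c = -0.7100 + 1.3300i → escape time 2
(row=0, col=1): c = -0.2825 + 1.3300i → escape time 2
(row=0, col=2): c = 0.1450 + 1.3300i → escape time 2
(row=0, col=3): c = 0.5725 + 1.3300i → escape time 2
(row=0, col=4): c = 1.0000 + 1.3300i → escape time 2
(row=1, col=0): c = -0.7100 + 0.9150i → escape time 4
(row=1, col=1): c = -0.2825 + 0.9150i → escape time 6
(row=1, col=2): c = 0.1450 + 0.9150i → escape time 4
(row=1, col=3): c = 0.5725 + 0.9150i → escape time 3
(row=1, col=4): c = 1.0000 + 0.9150i → escape time 2
(row=2, col=0): c = -0.7100 + 0.5000i → escape time 7
(row=2, col=1): c = -0.2825 + 0.5000i → escape time 9
(row=2, col=2): c = 0.1450 + 0.5000i → escape time 9
(row=2, col=3): c = 0.5725 + 0.5000i → escape time 4
(row=2, col=4): c = 1.0000 + 0.5000i → escape time 2
(row=3, col=0): c = -0.7100 + 0.0850i → escape time 9
(row=3, col=1): c = -0.2825 + 0.0850i → escape time 9
(row=3, col=2): c = 0.1450 + 0.0850i → escape time 9
(row=3, col=3): c = 0.5725 + 0.0850i → escape time 4
(row=3, col=4): c = 1.0000 + 0.0850i → escape time 2
(row=4, col=0): c = -0.7100 + -0.3300i → escape time 9
(row=4, col=1): c = -0.2825 + -0.3300i → escape time 9
(row=4, col=2): c = 0.1450 + -0.3300i → escape time 9
(row=4, col=3): c = 0.5725 + -0.3300i → escape time 4
(row=4, col=4): c = 1.0000 + -0.3300i → escape time 2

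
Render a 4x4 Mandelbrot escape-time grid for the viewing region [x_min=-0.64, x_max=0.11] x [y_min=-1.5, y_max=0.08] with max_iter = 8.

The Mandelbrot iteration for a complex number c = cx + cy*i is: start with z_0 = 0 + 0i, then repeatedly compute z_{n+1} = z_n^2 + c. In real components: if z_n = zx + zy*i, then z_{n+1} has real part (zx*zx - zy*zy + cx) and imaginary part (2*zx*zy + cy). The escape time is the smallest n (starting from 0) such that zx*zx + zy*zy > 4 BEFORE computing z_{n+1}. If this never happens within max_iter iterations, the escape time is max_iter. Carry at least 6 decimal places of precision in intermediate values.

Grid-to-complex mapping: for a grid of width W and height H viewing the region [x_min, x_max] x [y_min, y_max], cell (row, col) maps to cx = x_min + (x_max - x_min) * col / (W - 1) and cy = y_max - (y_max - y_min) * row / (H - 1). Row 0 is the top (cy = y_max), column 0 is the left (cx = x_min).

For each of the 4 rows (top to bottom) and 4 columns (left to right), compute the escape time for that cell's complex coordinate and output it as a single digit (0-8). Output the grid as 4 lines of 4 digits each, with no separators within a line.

(row=0, col=0): c = -0.6400 + 0.0800i → escape time 8
(row=0, col=1): c = -0.3900 + 0.0800i → escape time 8
(row=0, col=2): c = -0.1400 + 0.0800i → escape time 8
(row=0, col=3): c = 0.1100 + 0.0800i → escape time 8
(row=1, col=0): c = -0.6400 + -0.4467i → escape time 8
(row=1, col=1): c = -0.3900 + -0.4467i → escape time 8
(row=1, col=2): c = -0.1400 + -0.4467i → escape time 8
(row=1, col=3): c = 0.1100 + -0.4467i → escape time 8
(row=2, col=0): c = -0.6400 + -0.9733i → escape time 4
(row=2, col=1): c = -0.3900 + -0.9733i → escape time 5
(row=2, col=2): c = -0.1400 + -0.9733i → escape time 8
(row=2, col=3): c = 0.1100 + -0.9733i → escape time 4
(row=3, col=0): c = -0.6400 + -1.5000i → escape time 2
(row=3, col=1): c = -0.3900 + -1.5000i → escape time 2
(row=3, col=2): c = -0.1400 + -1.5000i → escape time 2
(row=3, col=3): c = 0.1100 + -1.5000i → escape time 2

Answer: 8888
8888
4584
2222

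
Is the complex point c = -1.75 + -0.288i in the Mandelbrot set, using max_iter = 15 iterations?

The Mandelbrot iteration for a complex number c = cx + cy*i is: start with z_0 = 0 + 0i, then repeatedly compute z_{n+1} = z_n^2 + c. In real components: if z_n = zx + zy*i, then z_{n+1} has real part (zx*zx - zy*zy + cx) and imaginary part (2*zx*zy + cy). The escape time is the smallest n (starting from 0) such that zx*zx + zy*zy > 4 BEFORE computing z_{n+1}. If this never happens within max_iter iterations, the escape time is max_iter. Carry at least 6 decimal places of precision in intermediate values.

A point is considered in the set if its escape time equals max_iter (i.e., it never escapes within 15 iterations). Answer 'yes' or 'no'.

Answer: no

Derivation:
z_0 = 0 + 0i, c = -1.7500 + -0.2880i
Iter 1: z = -1.7500 + -0.2880i, |z|^2 = 3.1454
Iter 2: z = 1.2296 + 0.7200i, |z|^2 = 2.0302
Iter 3: z = -0.7566 + 1.4826i, |z|^2 = 2.7704
Iter 4: z = -3.3756 + -2.5314i, |z|^2 = 17.8023
Escaped at iteration 4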